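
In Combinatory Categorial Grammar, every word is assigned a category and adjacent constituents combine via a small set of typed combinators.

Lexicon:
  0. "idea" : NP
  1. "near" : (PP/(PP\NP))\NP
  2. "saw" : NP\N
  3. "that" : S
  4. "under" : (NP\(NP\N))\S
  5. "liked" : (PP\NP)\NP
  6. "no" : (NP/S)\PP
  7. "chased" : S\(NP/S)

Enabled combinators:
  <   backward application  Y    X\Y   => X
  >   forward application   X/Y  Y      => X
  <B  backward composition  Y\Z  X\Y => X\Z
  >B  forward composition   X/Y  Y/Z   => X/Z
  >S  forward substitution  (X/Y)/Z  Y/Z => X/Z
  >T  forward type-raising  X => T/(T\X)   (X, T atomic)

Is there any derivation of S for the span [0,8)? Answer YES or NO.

YES

[0,8] S   <
  [0,6] PP   >
    [0,2] PP/(PP\NP)   <
      [0,1] "idea" : NP
      [1,2] "near" : (PP/(PP\NP))\NP
    [2,6] PP\NP   <
      [2,5] NP   <
        [2,3] "saw" : NP\N
        [3,5] NP\(NP\N)   <
          [3,4] "that" : S
          [4,5] "under" : (NP\(NP\N))\S
      [5,6] "liked" : (PP\NP)\NP
  [6,8] S\PP   <B
    [6,7] "no" : (NP/S)\PP
    [7,8] "chased" : S\(NP/S)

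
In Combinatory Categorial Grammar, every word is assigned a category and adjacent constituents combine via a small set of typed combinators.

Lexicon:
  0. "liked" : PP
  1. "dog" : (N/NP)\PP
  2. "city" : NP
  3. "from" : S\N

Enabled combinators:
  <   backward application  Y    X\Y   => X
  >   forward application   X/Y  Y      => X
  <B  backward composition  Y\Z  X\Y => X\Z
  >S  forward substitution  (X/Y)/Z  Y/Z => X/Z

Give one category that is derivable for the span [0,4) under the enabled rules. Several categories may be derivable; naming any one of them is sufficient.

S

[0,4] S   <
  [0,3] N   >
    [0,2] N/NP   <
      [0,1] "liked" : PP
      [1,2] "dog" : (N/NP)\PP
    [2,3] "city" : NP
  [3,4] "from" : S\N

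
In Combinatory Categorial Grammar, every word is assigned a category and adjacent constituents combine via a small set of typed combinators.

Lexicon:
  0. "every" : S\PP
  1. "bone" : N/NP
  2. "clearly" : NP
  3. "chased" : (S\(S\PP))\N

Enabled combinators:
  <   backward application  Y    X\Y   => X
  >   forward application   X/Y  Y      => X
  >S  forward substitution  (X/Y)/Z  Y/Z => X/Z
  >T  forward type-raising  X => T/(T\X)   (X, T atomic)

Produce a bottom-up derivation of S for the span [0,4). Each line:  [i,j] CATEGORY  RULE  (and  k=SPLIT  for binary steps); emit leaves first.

[0,1] S\PP  lex  "every"
[1,2] N/NP  lex  "bone"
[2,3] NP  lex  "clearly"
[1,3] N  >  k=2
[3,4] (S\(S\PP))\N  lex  "chased"
[1,4] S\(S\PP)  <  k=3
[0,4] S  <  k=1

[0,4] S   <
  [0,1] "every" : S\PP
  [1,4] S\(S\PP)   <
    [1,3] N   >
      [1,2] "bone" : N/NP
      [2,3] "clearly" : NP
    [3,4] "chased" : (S\(S\PP))\N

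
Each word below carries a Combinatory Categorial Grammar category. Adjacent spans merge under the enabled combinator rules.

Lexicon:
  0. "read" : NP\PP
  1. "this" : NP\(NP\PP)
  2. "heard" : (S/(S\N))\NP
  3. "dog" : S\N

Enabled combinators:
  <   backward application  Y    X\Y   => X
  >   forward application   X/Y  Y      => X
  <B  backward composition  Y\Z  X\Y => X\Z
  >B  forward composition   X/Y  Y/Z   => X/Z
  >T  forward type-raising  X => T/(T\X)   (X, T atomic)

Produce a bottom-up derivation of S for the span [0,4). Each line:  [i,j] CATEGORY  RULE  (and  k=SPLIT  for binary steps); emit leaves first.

[0,1] NP\PP  lex  "read"
[1,2] NP\(NP\PP)  lex  "this"
[0,2] NP  <  k=1
[2,3] (S/(S\N))\NP  lex  "heard"
[0,3] S/(S\N)  <  k=2
[3,4] S\N  lex  "dog"
[0,4] S  >  k=3

[0,4] S   >
  [0,3] S/(S\N)   <
    [0,2] NP   <
      [0,1] "read" : NP\PP
      [1,2] "this" : NP\(NP\PP)
    [2,3] "heard" : (S/(S\N))\NP
  [3,4] "dog" : S\N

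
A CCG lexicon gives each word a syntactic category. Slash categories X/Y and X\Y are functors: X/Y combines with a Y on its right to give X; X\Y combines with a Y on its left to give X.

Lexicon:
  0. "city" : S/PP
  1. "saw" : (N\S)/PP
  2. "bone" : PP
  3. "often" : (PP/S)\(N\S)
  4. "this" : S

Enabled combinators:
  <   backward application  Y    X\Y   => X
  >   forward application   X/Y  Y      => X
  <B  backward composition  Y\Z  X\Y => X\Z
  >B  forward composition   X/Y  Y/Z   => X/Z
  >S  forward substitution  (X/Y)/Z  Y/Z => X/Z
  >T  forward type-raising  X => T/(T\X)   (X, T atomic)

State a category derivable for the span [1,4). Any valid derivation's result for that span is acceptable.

[0,5] S   >
  [0,1] "city" : S/PP
  [1,5] PP   >
    [1,4] PP/S   <
      [1,3] N\S   >
        [1,2] "saw" : (N\S)/PP
        [2,3] "bone" : PP
      [3,4] "often" : (PP/S)\(N\S)
    [4,5] "this" : S

PP/S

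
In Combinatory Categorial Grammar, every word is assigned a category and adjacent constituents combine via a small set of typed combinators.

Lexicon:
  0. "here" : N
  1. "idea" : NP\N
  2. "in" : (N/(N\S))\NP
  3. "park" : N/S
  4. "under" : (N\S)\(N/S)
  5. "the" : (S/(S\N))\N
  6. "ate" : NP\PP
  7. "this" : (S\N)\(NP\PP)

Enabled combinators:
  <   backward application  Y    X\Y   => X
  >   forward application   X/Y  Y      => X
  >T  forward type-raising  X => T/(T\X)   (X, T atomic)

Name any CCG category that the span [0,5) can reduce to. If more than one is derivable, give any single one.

N

[0,8] S   >
  [0,6] S/(S\N)   <
    [0,5] N   >
      [0,3] N/(N\S)   <
        [0,2] NP   <
          [0,1] "here" : N
          [1,2] "idea" : NP\N
        [2,3] "in" : (N/(N\S))\NP
      [3,5] N\S   <
        [3,4] "park" : N/S
        [4,5] "under" : (N\S)\(N/S)
    [5,6] "the" : (S/(S\N))\N
  [6,8] S\N   <
    [6,7] "ate" : NP\PP
    [7,8] "this" : (S\N)\(NP\PP)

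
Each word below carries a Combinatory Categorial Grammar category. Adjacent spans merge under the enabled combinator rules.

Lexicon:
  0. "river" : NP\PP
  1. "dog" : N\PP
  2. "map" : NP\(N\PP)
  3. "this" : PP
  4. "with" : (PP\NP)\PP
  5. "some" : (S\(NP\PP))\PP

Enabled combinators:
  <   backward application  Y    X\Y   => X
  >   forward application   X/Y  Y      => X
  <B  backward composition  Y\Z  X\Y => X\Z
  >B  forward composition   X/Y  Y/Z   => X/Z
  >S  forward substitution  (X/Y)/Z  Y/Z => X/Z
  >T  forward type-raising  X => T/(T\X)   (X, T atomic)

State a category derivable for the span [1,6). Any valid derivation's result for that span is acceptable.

S\(NP\PP)

[0,6] S   <
  [0,1] "river" : NP\PP
  [1,6] S\(NP\PP)   <
    [1,5] PP   <
      [1,3] NP   <
        [1,2] "dog" : N\PP
        [2,3] "map" : NP\(N\PP)
      [3,5] PP\NP   <
        [3,4] "this" : PP
        [4,5] "with" : (PP\NP)\PP
    [5,6] "some" : (S\(NP\PP))\PP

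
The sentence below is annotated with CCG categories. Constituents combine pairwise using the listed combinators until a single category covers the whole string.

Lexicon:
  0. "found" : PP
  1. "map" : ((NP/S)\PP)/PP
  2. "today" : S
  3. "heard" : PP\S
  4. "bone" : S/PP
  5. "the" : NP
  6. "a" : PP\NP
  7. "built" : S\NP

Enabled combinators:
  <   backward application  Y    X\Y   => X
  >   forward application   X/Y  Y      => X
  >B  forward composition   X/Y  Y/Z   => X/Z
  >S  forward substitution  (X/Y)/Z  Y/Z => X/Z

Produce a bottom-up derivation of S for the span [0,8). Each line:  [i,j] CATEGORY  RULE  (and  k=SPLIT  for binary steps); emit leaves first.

[0,1] PP  lex  "found"
[1,2] ((NP/S)\PP)/PP  lex  "map"
[2,3] S  lex  "today"
[3,4] PP\S  lex  "heard"
[2,4] PP  <  k=3
[1,4] (NP/S)\PP  >  k=2
[0,4] NP/S  <  k=1
[4,5] S/PP  lex  "bone"
[5,6] NP  lex  "the"
[6,7] PP\NP  lex  "a"
[5,7] PP  <  k=6
[4,7] S  >  k=5
[0,7] NP  >  k=4
[7,8] S\NP  lex  "built"
[0,8] S  <  k=7

[0,8] S   <
  [0,7] NP   >
    [0,4] NP/S   <
      [0,1] "found" : PP
      [1,4] (NP/S)\PP   >
        [1,2] "map" : ((NP/S)\PP)/PP
        [2,4] PP   <
          [2,3] "today" : S
          [3,4] "heard" : PP\S
    [4,7] S   >
      [4,5] "bone" : S/PP
      [5,7] PP   <
        [5,6] "the" : NP
        [6,7] "a" : PP\NP
  [7,8] "built" : S\NP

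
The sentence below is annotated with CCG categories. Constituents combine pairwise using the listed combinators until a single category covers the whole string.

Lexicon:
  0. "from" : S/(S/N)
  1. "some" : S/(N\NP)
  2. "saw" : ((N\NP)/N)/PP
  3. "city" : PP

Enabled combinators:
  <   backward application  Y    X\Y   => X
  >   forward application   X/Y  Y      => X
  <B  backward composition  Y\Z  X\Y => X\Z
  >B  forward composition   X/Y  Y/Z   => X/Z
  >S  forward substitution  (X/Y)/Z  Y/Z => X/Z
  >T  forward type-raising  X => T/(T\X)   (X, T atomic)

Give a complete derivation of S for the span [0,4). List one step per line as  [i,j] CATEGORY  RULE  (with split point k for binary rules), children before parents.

[0,4] S   >
  [0,1] "from" : S/(S/N)
  [1,4] S/N   >B
    [1,2] "some" : S/(N\NP)
    [2,4] (N\NP)/N   >
      [2,3] "saw" : ((N\NP)/N)/PP
      [3,4] "city" : PP

[0,1] S/(S/N)  lex  "from"
[1,2] S/(N\NP)  lex  "some"
[2,3] ((N\NP)/N)/PP  lex  "saw"
[3,4] PP  lex  "city"
[2,4] (N\NP)/N  >  k=3
[1,4] S/N  >B  k=2
[0,4] S  >  k=1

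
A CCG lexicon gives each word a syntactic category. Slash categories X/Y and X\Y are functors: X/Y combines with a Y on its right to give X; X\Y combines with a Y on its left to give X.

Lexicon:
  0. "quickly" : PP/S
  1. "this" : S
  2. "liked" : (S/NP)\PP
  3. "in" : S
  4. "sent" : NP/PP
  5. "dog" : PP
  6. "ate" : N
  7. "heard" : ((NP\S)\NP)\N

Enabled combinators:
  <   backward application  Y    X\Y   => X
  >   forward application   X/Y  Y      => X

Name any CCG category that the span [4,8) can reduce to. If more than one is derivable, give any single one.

[0,8] S   >
  [0,3] S/NP   <
    [0,2] PP   >
      [0,1] "quickly" : PP/S
      [1,2] "this" : S
    [2,3] "liked" : (S/NP)\PP
  [3,8] NP   <
    [3,4] "in" : S
    [4,8] NP\S   <
      [4,6] NP   >
        [4,5] "sent" : NP/PP
        [5,6] "dog" : PP
      [6,8] (NP\S)\NP   <
        [6,7] "ate" : N
        [7,8] "heard" : ((NP\S)\NP)\N

NP\S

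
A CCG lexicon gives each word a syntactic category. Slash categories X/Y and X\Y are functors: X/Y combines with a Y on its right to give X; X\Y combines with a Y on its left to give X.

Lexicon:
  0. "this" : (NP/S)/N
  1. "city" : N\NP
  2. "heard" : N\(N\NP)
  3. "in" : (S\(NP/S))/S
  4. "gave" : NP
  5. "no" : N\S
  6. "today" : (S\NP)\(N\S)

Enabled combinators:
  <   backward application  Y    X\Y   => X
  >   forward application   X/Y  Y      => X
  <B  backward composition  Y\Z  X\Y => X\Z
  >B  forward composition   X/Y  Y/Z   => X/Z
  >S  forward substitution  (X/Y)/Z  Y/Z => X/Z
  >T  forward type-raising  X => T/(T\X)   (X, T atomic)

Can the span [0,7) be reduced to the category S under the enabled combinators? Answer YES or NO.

YES

[0,7] S   <
  [0,3] NP/S   >
    [0,1] "this" : (NP/S)/N
    [1,3] N   <
      [1,2] "city" : N\NP
      [2,3] "heard" : N\(N\NP)
  [3,7] S\(NP/S)   >
    [3,4] "in" : (S\(NP/S))/S
    [4,7] S   >
      [4,5] S/(S\NP)   >T
        [4,5] "gave" : NP
      [5,7] S\NP   <
        [5,6] "no" : N\S
        [6,7] "today" : (S\NP)\(N\S)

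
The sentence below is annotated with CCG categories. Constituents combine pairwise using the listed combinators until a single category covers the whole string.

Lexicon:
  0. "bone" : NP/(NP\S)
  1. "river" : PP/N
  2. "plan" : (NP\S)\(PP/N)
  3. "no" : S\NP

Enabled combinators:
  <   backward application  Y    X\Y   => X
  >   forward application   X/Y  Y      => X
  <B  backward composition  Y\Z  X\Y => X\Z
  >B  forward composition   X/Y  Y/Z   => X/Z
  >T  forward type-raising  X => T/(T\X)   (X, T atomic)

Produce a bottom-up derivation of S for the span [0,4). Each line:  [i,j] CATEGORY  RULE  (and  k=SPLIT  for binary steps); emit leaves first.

[0,4] S   <
  [0,3] NP   >
    [0,1] "bone" : NP/(NP\S)
    [1,3] NP\S   <
      [1,2] "river" : PP/N
      [2,3] "plan" : (NP\S)\(PP/N)
  [3,4] "no" : S\NP

[0,1] NP/(NP\S)  lex  "bone"
[1,2] PP/N  lex  "river"
[2,3] (NP\S)\(PP/N)  lex  "plan"
[1,3] NP\S  <  k=2
[0,3] NP  >  k=1
[3,4] S\NP  lex  "no"
[0,4] S  <  k=3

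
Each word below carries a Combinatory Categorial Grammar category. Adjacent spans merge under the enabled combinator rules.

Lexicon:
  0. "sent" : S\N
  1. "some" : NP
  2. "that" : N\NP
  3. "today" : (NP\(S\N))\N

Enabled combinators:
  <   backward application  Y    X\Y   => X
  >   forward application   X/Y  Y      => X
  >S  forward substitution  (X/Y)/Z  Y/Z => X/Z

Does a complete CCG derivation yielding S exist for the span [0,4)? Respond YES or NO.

S\N NP N\NP (NP\(S\N))\N
CKY chart[0,4] = {NP}; S ∉ chart

NO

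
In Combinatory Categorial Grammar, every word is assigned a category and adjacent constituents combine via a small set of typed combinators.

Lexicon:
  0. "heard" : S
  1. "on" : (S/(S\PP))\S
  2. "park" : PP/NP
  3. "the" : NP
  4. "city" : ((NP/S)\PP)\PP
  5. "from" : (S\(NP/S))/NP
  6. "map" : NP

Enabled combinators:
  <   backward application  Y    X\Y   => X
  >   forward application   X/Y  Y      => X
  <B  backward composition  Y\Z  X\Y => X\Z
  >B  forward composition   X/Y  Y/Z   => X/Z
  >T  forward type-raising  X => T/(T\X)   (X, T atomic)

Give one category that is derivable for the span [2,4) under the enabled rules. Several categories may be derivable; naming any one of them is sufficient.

PP

[0,7] S   >
  [0,2] S/(S\PP)   <
    [0,1] "heard" : S
    [1,2] "on" : (S/(S\PP))\S
  [2,7] S\PP   <B
    [2,5] (NP/S)\PP   <
      [2,4] PP   >
        [2,3] "park" : PP/NP
        [3,4] "the" : NP
      [4,5] "city" : ((NP/S)\PP)\PP
    [5,7] S\(NP/S)   >
      [5,6] "from" : (S\(NP/S))/NP
      [6,7] "map" : NP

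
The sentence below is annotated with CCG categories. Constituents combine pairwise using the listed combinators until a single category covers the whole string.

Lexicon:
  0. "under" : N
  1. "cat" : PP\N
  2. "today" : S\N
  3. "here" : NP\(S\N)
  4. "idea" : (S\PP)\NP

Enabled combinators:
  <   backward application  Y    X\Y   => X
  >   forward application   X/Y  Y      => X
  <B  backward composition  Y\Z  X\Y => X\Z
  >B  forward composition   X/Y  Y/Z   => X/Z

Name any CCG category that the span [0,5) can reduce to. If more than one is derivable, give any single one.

S

[0,5] S   <
  [0,1] "under" : N
  [1,5] S\N   <B
    [1,2] "cat" : PP\N
    [2,5] S\PP   <
      [2,4] NP   <
        [2,3] "today" : S\N
        [3,4] "here" : NP\(S\N)
      [4,5] "idea" : (S\PP)\NP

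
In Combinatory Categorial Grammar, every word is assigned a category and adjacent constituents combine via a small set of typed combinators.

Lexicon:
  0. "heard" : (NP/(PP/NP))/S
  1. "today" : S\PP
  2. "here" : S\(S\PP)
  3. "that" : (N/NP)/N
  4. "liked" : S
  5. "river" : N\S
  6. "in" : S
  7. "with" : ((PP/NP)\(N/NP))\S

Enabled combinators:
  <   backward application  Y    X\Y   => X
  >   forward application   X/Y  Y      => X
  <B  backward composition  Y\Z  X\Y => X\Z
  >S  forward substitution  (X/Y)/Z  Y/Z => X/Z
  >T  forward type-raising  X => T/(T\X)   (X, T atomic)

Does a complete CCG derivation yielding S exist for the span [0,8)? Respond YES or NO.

(NP/(PP/NP))/S S\PP S\(S\PP) (N/NP)/N S N\S S ((PP/NP)\(N/NP))\S
CKY chart[0,8] = {N/(N\NP), NP, NP/(NP\NP), PP/(PP\NP), S/(S\NP)}; S ∉ chart

NO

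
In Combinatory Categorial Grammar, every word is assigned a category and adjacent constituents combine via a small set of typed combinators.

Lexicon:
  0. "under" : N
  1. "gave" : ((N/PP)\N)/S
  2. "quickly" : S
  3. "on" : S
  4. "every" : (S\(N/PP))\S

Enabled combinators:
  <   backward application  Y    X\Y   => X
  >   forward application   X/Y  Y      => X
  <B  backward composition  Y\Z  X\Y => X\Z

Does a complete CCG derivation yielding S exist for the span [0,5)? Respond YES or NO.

YES

[0,5] S   <
  [0,3] N/PP   <
    [0,1] "under" : N
    [1,3] (N/PP)\N   >
      [1,2] "gave" : ((N/PP)\N)/S
      [2,3] "quickly" : S
  [3,5] S\(N/PP)   <
    [3,4] "on" : S
    [4,5] "every" : (S\(N/PP))\S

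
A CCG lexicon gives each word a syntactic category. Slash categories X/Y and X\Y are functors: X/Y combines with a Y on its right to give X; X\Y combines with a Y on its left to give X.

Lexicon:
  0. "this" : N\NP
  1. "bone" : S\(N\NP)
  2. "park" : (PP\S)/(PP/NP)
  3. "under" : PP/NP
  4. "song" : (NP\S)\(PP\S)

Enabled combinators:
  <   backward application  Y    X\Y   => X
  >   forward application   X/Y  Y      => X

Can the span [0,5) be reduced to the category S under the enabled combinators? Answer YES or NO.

NO

N\NP S\(N\NP) (PP\S)/(PP/NP) PP/NP (NP\S)\(PP\S)
CKY chart[0,5] = {NP}; S ∉ chart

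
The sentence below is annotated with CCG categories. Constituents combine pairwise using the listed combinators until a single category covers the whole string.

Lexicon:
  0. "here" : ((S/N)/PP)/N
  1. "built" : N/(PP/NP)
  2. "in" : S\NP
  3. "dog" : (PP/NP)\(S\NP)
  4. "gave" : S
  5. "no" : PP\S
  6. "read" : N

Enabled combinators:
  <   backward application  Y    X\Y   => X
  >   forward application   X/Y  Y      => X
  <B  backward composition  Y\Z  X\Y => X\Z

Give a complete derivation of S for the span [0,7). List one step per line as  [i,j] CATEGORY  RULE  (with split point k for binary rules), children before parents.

[0,7] S   >
  [0,6] S/N   >
    [0,4] (S/N)/PP   >
      [0,1] "here" : ((S/N)/PP)/N
      [1,4] N   >
        [1,2] "built" : N/(PP/NP)
        [2,4] PP/NP   <
          [2,3] "in" : S\NP
          [3,4] "dog" : (PP/NP)\(S\NP)
    [4,6] PP   <
      [4,5] "gave" : S
      [5,6] "no" : PP\S
  [6,7] "read" : N

[0,1] ((S/N)/PP)/N  lex  "here"
[1,2] N/(PP/NP)  lex  "built"
[2,3] S\NP  lex  "in"
[3,4] (PP/NP)\(S\NP)  lex  "dog"
[2,4] PP/NP  <  k=3
[1,4] N  >  k=2
[0,4] (S/N)/PP  >  k=1
[4,5] S  lex  "gave"
[5,6] PP\S  lex  "no"
[4,6] PP  <  k=5
[0,6] S/N  >  k=4
[6,7] N  lex  "read"
[0,7] S  >  k=6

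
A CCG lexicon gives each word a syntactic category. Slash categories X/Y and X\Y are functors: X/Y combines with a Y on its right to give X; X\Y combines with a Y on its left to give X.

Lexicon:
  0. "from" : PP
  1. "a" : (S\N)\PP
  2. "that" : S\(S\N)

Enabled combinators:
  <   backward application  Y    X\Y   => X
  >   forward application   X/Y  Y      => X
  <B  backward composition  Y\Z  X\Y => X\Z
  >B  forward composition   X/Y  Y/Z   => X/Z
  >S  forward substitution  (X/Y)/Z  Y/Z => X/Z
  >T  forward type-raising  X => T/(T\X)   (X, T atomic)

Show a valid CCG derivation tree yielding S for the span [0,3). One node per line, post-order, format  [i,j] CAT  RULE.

[0,1] PP  lex  "from"
[1,2] (S\N)\PP  lex  "a"
[0,2] S\N  <  k=1
[2,3] S\(S\N)  lex  "that"
[0,3] S  <  k=2

[0,3] S   <
  [0,2] S\N   <
    [0,1] "from" : PP
    [1,2] "a" : (S\N)\PP
  [2,3] "that" : S\(S\N)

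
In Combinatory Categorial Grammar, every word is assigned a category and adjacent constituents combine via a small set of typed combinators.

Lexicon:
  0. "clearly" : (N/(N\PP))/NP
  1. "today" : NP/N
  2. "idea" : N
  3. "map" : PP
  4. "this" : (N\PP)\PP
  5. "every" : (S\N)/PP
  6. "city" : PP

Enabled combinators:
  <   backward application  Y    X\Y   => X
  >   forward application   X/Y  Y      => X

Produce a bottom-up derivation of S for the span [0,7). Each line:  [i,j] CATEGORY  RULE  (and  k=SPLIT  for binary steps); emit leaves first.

[0,1] (N/(N\PP))/NP  lex  "clearly"
[1,2] NP/N  lex  "today"
[2,3] N  lex  "idea"
[1,3] NP  >  k=2
[0,3] N/(N\PP)  >  k=1
[3,4] PP  lex  "map"
[4,5] (N\PP)\PP  lex  "this"
[3,5] N\PP  <  k=4
[0,5] N  >  k=3
[5,6] (S\N)/PP  lex  "every"
[6,7] PP  lex  "city"
[5,7] S\N  >  k=6
[0,7] S  <  k=5

[0,7] S   <
  [0,5] N   >
    [0,3] N/(N\PP)   >
      [0,1] "clearly" : (N/(N\PP))/NP
      [1,3] NP   >
        [1,2] "today" : NP/N
        [2,3] "idea" : N
    [3,5] N\PP   <
      [3,4] "map" : PP
      [4,5] "this" : (N\PP)\PP
  [5,7] S\N   >
    [5,6] "every" : (S\N)/PP
    [6,7] "city" : PP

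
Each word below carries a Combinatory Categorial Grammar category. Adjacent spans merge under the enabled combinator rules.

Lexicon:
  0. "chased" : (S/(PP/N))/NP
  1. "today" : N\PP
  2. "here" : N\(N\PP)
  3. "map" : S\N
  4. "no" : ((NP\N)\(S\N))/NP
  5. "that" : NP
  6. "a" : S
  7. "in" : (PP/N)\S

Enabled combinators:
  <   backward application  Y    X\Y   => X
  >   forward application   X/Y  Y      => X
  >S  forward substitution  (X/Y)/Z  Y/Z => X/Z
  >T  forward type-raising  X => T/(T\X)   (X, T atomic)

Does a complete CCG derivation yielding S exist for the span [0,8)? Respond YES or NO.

[0,8] S   >
  [0,6] S/(PP/N)   >
    [0,1] "chased" : (S/(PP/N))/NP
    [1,6] NP   <
      [1,3] N   <
        [1,2] "today" : N\PP
        [2,3] "here" : N\(N\PP)
      [3,6] NP\N   <
        [3,4] "map" : S\N
        [4,6] (NP\N)\(S\N)   >
          [4,5] "no" : ((NP\N)\(S\N))/NP
          [5,6] "that" : NP
  [6,8] PP/N   <
    [6,7] "a" : S
    [7,8] "in" : (PP/N)\S

YES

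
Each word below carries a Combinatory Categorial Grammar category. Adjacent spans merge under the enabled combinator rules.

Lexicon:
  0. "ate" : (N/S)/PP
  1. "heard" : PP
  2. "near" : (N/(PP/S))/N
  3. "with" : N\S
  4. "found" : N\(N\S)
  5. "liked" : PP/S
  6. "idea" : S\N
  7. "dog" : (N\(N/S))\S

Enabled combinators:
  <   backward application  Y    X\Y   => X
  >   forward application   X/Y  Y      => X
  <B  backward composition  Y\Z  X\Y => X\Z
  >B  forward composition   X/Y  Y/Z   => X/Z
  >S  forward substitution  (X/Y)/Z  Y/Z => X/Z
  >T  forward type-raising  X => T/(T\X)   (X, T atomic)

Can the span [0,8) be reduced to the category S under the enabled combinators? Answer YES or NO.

NO

(N/S)/PP PP (N/(PP/S))/N N\S N\(N\S) PP/S S\N (N\(N/S))\S
CKY chart[0,8] = {N, N/(N\N), NP/(NP\N), PP/(PP\N), S/(S\N)}; S ∉ chart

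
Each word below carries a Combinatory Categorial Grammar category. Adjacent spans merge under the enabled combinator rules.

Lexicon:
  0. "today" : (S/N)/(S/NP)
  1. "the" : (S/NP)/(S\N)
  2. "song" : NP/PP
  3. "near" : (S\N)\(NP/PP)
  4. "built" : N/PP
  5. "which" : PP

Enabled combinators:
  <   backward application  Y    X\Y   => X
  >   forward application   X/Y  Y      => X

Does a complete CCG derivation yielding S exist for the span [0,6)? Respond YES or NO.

YES

[0,6] S   >
  [0,4] S/N   >
    [0,1] "today" : (S/N)/(S/NP)
    [1,4] S/NP   >
      [1,2] "the" : (S/NP)/(S\N)
      [2,4] S\N   <
        [2,3] "song" : NP/PP
        [3,4] "near" : (S\N)\(NP/PP)
  [4,6] N   >
    [4,5] "built" : N/PP
    [5,6] "which" : PP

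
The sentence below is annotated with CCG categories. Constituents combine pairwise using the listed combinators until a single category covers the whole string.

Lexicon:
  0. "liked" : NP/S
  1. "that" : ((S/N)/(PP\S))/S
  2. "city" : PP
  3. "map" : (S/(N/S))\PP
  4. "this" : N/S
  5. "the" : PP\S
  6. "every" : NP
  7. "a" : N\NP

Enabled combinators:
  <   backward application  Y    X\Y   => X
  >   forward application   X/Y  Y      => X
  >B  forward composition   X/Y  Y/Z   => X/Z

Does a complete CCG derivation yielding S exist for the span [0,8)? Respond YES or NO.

NP/S ((S/N)/(PP\S))/S PP (S/(N/S))\PP N/S PP\S NP N\NP
CKY chart[0,8] = {NP}; S ∉ chart

NO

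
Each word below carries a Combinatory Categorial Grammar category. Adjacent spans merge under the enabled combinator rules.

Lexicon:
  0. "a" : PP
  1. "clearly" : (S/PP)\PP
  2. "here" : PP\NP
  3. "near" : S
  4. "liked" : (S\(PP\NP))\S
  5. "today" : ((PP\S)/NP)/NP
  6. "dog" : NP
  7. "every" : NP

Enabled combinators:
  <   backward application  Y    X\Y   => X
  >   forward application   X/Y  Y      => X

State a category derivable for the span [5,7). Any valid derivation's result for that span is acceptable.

(PP\S)/NP

[0,8] S   >
  [0,2] S/PP   <
    [0,1] "a" : PP
    [1,2] "clearly" : (S/PP)\PP
  [2,8] PP   <
    [2,5] S   <
      [2,3] "here" : PP\NP
      [3,5] S\(PP\NP)   <
        [3,4] "near" : S
        [4,5] "liked" : (S\(PP\NP))\S
    [5,8] PP\S   >
      [5,7] (PP\S)/NP   >
        [5,6] "today" : ((PP\S)/NP)/NP
        [6,7] "dog" : NP
      [7,8] "every" : NP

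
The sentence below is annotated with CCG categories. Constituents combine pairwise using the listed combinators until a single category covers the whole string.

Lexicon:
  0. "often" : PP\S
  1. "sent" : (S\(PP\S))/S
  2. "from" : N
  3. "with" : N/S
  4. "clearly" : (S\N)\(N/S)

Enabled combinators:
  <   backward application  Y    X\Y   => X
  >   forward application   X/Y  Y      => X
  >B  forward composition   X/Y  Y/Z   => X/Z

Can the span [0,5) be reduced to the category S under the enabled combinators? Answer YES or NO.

[0,5] S   <
  [0,1] "often" : PP\S
  [1,5] S\(PP\S)   >
    [1,2] "sent" : (S\(PP\S))/S
    [2,5] S   <
      [2,3] "from" : N
      [3,5] S\N   <
        [3,4] "with" : N/S
        [4,5] "clearly" : (S\N)\(N/S)

YES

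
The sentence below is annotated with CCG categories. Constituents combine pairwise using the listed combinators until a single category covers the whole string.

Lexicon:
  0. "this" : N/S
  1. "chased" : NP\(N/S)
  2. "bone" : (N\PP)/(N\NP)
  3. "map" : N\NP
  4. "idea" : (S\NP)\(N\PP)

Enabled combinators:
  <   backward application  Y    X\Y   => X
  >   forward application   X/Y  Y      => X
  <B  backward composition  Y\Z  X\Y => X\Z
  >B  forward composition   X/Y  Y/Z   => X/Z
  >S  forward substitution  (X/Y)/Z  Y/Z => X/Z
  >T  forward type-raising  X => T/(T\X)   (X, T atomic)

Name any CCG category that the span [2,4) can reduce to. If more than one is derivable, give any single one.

N\PP

[0,5] S   <
  [0,2] NP   <
    [0,1] "this" : N/S
    [1,2] "chased" : NP\(N/S)
  [2,5] S\NP   <
    [2,4] N\PP   >
      [2,3] "bone" : (N\PP)/(N\NP)
      [3,4] "map" : N\NP
    [4,5] "idea" : (S\NP)\(N\PP)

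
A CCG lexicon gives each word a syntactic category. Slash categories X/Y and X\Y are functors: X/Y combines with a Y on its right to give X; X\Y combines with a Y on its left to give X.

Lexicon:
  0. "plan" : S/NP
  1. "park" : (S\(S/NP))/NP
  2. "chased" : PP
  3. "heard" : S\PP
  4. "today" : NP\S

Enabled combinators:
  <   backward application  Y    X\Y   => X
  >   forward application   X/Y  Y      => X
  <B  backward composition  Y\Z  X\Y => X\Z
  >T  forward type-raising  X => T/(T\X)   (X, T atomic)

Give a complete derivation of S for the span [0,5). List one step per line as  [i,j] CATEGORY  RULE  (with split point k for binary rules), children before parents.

[0,1] S/NP  lex  "plan"
[1,2] (S\(S/NP))/NP  lex  "park"
[2,3] PP  lex  "chased"
[3,4] S\PP  lex  "heard"
[2,4] S  <  k=3
[4,5] NP\S  lex  "today"
[2,5] NP  <  k=4
[1,5] S\(S/NP)  >  k=2
[0,5] S  <  k=1

[0,5] S   <
  [0,1] "plan" : S/NP
  [1,5] S\(S/NP)   >
    [1,2] "park" : (S\(S/NP))/NP
    [2,5] NP   <
      [2,4] S   <
        [2,3] "chased" : PP
        [3,4] "heard" : S\PP
      [4,5] "today" : NP\S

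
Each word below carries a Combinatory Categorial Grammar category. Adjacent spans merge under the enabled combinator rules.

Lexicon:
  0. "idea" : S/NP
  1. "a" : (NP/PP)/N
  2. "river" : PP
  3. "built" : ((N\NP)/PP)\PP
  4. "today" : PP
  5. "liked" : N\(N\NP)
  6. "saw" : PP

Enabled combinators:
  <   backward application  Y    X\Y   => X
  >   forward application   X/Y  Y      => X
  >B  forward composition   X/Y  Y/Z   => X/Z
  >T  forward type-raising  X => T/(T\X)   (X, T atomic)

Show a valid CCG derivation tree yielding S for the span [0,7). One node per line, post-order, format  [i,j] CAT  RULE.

[0,1] S/NP  lex  "idea"
[1,2] (NP/PP)/N  lex  "a"
[2,3] PP  lex  "river"
[3,4] ((N\NP)/PP)\PP  lex  "built"
[2,4] (N\NP)/PP  <  k=3
[4,5] PP  lex  "today"
[2,5] N\NP  >  k=4
[5,6] N\(N\NP)  lex  "liked"
[2,6] N  <  k=5
[1,6] NP/PP  >  k=2
[6,7] PP  lex  "saw"
[1,7] NP  >  k=6
[0,7] S  >  k=1

[0,7] S   >
  [0,1] "idea" : S/NP
  [1,7] NP   >
    [1,6] NP/PP   >
      [1,2] "a" : (NP/PP)/N
      [2,6] N   <
        [2,5] N\NP   >
          [2,4] (N\NP)/PP   <
            [2,3] "river" : PP
            [3,4] "built" : ((N\NP)/PP)\PP
          [4,5] "today" : PP
        [5,6] "liked" : N\(N\NP)
    [6,7] "saw" : PP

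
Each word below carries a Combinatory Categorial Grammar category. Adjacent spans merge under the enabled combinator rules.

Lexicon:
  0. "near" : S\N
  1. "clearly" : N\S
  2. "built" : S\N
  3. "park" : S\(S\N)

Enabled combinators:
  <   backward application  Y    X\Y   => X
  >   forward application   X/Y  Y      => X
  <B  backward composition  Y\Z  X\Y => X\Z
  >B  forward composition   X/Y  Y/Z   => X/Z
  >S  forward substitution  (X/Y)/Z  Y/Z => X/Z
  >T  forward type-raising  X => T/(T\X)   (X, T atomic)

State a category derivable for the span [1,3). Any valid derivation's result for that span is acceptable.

S\S

[0,4] S   <
  [0,3] S\N   <B
    [0,1] "near" : S\N
    [1,3] S\S   <B
      [1,2] "clearly" : N\S
      [2,3] "built" : S\N
  [3,4] "park" : S\(S\N)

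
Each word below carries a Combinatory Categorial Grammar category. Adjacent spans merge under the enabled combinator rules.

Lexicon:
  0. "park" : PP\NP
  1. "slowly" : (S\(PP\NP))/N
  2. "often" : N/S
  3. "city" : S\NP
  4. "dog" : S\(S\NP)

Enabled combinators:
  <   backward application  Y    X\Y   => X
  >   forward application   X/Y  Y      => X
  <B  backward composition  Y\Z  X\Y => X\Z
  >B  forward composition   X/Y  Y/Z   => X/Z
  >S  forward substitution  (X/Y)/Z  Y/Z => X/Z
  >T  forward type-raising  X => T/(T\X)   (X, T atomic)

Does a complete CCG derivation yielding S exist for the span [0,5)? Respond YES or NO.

[0,5] S   <
  [0,1] "park" : PP\NP
  [1,5] S\(PP\NP)   >
    [1,2] "slowly" : (S\(PP\NP))/N
    [2,5] N   >
      [2,3] "often" : N/S
      [3,5] S   <
        [3,4] "city" : S\NP
        [4,5] "dog" : S\(S\NP)

YES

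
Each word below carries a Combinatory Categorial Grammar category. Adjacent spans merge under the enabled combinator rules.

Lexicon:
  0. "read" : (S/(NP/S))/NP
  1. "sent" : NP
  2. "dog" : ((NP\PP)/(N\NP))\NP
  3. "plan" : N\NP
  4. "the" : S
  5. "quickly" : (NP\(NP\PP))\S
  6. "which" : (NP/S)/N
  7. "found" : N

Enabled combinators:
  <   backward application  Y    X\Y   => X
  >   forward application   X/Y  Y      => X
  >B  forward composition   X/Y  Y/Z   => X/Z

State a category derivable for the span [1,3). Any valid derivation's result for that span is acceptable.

(NP\PP)/(N\NP)

[0,8] S   >
  [0,6] S/(NP/S)   >
    [0,1] "read" : (S/(NP/S))/NP
    [1,6] NP   <
      [1,4] NP\PP   >
        [1,3] (NP\PP)/(N\NP)   <
          [1,2] "sent" : NP
          [2,3] "dog" : ((NP\PP)/(N\NP))\NP
        [3,4] "plan" : N\NP
      [4,6] NP\(NP\PP)   <
        [4,5] "the" : S
        [5,6] "quickly" : (NP\(NP\PP))\S
  [6,8] NP/S   >
    [6,7] "which" : (NP/S)/N
    [7,8] "found" : N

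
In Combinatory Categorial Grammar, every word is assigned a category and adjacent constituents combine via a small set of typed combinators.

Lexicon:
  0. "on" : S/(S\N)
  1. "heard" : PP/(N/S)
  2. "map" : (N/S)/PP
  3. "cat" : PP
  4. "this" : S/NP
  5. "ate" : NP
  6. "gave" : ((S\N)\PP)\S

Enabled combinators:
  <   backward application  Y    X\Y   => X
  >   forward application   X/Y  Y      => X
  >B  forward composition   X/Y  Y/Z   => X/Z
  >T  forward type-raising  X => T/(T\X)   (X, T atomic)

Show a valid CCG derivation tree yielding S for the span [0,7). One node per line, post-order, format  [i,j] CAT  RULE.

[0,7] S   >
  [0,1] "on" : S/(S\N)
  [1,7] S\N   <
    [1,4] PP   >
      [1,2] "heard" : PP/(N/S)
      [2,4] N/S   >
        [2,3] "map" : (N/S)/PP
        [3,4] "cat" : PP
    [4,7] (S\N)\PP   <
      [4,6] S   >
        [4,5] "this" : S/NP
        [5,6] "ate" : NP
      [6,7] "gave" : ((S\N)\PP)\S

[0,1] S/(S\N)  lex  "on"
[1,2] PP/(N/S)  lex  "heard"
[2,3] (N/S)/PP  lex  "map"
[3,4] PP  lex  "cat"
[2,4] N/S  >  k=3
[1,4] PP  >  k=2
[4,5] S/NP  lex  "this"
[5,6] NP  lex  "ate"
[4,6] S  >  k=5
[6,7] ((S\N)\PP)\S  lex  "gave"
[4,7] (S\N)\PP  <  k=6
[1,7] S\N  <  k=4
[0,7] S  >  k=1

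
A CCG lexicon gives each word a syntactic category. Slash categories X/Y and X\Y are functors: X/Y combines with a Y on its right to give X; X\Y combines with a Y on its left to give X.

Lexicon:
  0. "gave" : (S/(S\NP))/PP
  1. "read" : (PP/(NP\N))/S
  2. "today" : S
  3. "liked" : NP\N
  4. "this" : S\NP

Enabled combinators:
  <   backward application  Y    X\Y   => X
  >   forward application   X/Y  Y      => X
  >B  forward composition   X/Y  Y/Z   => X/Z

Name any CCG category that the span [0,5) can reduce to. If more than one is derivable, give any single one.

[0,5] S   >
  [0,4] S/(S\NP)   >
    [0,1] "gave" : (S/(S\NP))/PP
    [1,4] PP   >
      [1,3] PP/(NP\N)   >
        [1,2] "read" : (PP/(NP\N))/S
        [2,3] "today" : S
      [3,4] "liked" : NP\N
  [4,5] "this" : S\NP

S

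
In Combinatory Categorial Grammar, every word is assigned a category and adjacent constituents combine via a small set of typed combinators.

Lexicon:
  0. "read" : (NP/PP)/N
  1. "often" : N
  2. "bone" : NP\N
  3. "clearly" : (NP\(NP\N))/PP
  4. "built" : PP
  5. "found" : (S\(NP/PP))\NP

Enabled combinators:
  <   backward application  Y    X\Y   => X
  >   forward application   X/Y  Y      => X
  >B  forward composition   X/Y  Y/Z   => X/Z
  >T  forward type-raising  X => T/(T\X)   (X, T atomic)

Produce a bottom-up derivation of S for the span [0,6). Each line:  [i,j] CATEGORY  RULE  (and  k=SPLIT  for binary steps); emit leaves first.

[0,1] (NP/PP)/N  lex  "read"
[1,2] N  lex  "often"
[0,2] NP/PP  >  k=1
[2,3] NP\N  lex  "bone"
[3,4] (NP\(NP\N))/PP  lex  "clearly"
[4,5] PP  lex  "built"
[3,5] NP\(NP\N)  >  k=4
[2,5] NP  <  k=3
[5,6] (S\(NP/PP))\NP  lex  "found"
[2,6] S\(NP/PP)  <  k=5
[0,6] S  <  k=2

[0,6] S   <
  [0,2] NP/PP   >
    [0,1] "read" : (NP/PP)/N
    [1,2] "often" : N
  [2,6] S\(NP/PP)   <
    [2,5] NP   <
      [2,3] "bone" : NP\N
      [3,5] NP\(NP\N)   >
        [3,4] "clearly" : (NP\(NP\N))/PP
        [4,5] "built" : PP
    [5,6] "found" : (S\(NP/PP))\NP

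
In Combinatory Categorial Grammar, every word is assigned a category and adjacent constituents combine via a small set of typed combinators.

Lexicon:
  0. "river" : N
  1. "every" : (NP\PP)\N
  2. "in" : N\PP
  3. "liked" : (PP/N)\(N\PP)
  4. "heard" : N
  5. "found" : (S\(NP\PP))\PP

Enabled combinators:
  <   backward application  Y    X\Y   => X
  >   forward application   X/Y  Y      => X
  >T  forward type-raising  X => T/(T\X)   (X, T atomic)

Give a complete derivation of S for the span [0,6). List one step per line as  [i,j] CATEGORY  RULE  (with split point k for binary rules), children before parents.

[0,6] S   <
  [0,2] NP\PP   <
    [0,1] "river" : N
    [1,2] "every" : (NP\PP)\N
  [2,6] S\(NP\PP)   <
    [2,5] PP   >
      [2,4] PP/N   <
        [2,3] "in" : N\PP
        [3,4] "liked" : (PP/N)\(N\PP)
      [4,5] "heard" : N
    [5,6] "found" : (S\(NP\PP))\PP

[0,1] N  lex  "river"
[1,2] (NP\PP)\N  lex  "every"
[0,2] NP\PP  <  k=1
[2,3] N\PP  lex  "in"
[3,4] (PP/N)\(N\PP)  lex  "liked"
[2,4] PP/N  <  k=3
[4,5] N  lex  "heard"
[2,5] PP  >  k=4
[5,6] (S\(NP\PP))\PP  lex  "found"
[2,6] S\(NP\PP)  <  k=5
[0,6] S  <  k=2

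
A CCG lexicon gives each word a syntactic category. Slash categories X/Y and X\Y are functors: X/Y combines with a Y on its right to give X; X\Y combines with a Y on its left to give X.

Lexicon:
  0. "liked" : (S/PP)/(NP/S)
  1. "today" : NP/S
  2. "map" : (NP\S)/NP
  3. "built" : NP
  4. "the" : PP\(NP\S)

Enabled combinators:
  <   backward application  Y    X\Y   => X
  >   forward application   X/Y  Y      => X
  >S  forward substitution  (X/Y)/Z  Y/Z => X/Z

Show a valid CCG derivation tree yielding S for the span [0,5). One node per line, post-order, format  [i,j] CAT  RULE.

[0,5] S   >
  [0,2] S/PP   >
    [0,1] "liked" : (S/PP)/(NP/S)
    [1,2] "today" : NP/S
  [2,5] PP   <
    [2,4] NP\S   >
      [2,3] "map" : (NP\S)/NP
      [3,4] "built" : NP
    [4,5] "the" : PP\(NP\S)

[0,1] (S/PP)/(NP/S)  lex  "liked"
[1,2] NP/S  lex  "today"
[0,2] S/PP  >  k=1
[2,3] (NP\S)/NP  lex  "map"
[3,4] NP  lex  "built"
[2,4] NP\S  >  k=3
[4,5] PP\(NP\S)  lex  "the"
[2,5] PP  <  k=4
[0,5] S  >  k=2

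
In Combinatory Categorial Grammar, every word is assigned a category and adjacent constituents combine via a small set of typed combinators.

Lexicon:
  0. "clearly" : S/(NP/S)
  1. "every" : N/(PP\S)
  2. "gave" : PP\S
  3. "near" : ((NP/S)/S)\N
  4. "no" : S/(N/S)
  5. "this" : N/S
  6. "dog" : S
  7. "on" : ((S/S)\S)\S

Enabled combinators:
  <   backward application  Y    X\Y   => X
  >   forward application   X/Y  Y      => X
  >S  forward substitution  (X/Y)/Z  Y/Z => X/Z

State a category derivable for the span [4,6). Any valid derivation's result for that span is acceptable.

[0,8] S   >
  [0,1] "clearly" : S/(NP/S)
  [1,8] NP/S   >S
    [1,4] (NP/S)/S   <
      [1,3] N   >
        [1,2] "every" : N/(PP\S)
        [2,3] "gave" : PP\S
      [3,4] "near" : ((NP/S)/S)\N
    [4,8] S/S   <
      [4,6] S   >
        [4,5] "no" : S/(N/S)
        [5,6] "this" : N/S
      [6,8] (S/S)\S   <
        [6,7] "dog" : S
        [7,8] "on" : ((S/S)\S)\S

S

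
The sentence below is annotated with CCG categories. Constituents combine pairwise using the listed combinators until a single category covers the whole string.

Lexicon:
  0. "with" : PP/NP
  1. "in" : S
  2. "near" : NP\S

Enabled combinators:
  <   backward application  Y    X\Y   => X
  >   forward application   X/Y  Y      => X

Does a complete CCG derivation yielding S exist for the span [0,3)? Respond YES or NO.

PP/NP S NP\S
CKY chart[0,3] = {PP}; S ∉ chart

NO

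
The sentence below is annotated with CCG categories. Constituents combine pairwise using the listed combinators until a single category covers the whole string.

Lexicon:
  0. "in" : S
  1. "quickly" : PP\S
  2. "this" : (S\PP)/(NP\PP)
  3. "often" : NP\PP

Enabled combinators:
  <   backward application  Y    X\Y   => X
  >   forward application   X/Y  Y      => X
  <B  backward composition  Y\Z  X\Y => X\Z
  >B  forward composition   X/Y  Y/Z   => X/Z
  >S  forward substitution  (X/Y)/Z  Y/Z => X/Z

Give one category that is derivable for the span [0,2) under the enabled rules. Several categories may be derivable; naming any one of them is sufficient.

[0,4] S   <
  [0,2] PP   <
    [0,1] "in" : S
    [1,2] "quickly" : PP\S
  [2,4] S\PP   >
    [2,3] "this" : (S\PP)/(NP\PP)
    [3,4] "often" : NP\PP

PP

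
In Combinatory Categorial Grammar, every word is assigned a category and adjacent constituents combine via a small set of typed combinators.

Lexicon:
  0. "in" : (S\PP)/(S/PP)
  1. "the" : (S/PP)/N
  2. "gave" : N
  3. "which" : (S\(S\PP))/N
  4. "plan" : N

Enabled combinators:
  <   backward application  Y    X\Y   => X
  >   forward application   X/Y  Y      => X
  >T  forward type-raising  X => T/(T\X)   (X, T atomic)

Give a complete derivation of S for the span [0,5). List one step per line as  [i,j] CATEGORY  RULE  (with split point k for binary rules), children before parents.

[0,1] (S\PP)/(S/PP)  lex  "in"
[1,2] (S/PP)/N  lex  "the"
[2,3] N  lex  "gave"
[1,3] S/PP  >  k=2
[0,3] S\PP  >  k=1
[3,4] (S\(S\PP))/N  lex  "which"
[4,5] N  lex  "plan"
[3,5] S\(S\PP)  >  k=4
[0,5] S  <  k=3

[0,5] S   <
  [0,3] S\PP   >
    [0,1] "in" : (S\PP)/(S/PP)
    [1,3] S/PP   >
      [1,2] "the" : (S/PP)/N
      [2,3] "gave" : N
  [3,5] S\(S\PP)   >
    [3,4] "which" : (S\(S\PP))/N
    [4,5] "plan" : N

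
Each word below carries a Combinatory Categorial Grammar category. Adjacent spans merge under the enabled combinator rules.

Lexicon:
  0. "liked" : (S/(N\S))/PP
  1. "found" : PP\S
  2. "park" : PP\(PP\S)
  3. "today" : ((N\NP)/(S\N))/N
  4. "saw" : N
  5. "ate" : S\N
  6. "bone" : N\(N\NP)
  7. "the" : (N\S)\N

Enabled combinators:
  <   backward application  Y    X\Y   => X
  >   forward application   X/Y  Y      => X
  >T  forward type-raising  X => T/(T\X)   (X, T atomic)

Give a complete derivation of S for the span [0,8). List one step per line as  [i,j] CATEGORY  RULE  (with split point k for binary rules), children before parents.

[0,1] (S/(N\S))/PP  lex  "liked"
[1,2] PP\S  lex  "found"
[2,3] PP\(PP\S)  lex  "park"
[1,3] PP  <  k=2
[0,3] S/(N\S)  >  k=1
[3,4] ((N\NP)/(S\N))/N  lex  "today"
[4,5] N  lex  "saw"
[3,5] (N\NP)/(S\N)  >  k=4
[5,6] S\N  lex  "ate"
[3,6] N\NP  >  k=5
[6,7] N\(N\NP)  lex  "bone"
[3,7] N  <  k=6
[7,8] (N\S)\N  lex  "the"
[3,8] N\S  <  k=7
[0,8] S  >  k=3

[0,8] S   >
  [0,3] S/(N\S)   >
    [0,1] "liked" : (S/(N\S))/PP
    [1,3] PP   <
      [1,2] "found" : PP\S
      [2,3] "park" : PP\(PP\S)
  [3,8] N\S   <
    [3,7] N   <
      [3,6] N\NP   >
        [3,5] (N\NP)/(S\N)   >
          [3,4] "today" : ((N\NP)/(S\N))/N
          [4,5] "saw" : N
        [5,6] "ate" : S\N
      [6,7] "bone" : N\(N\NP)
    [7,8] "the" : (N\S)\N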